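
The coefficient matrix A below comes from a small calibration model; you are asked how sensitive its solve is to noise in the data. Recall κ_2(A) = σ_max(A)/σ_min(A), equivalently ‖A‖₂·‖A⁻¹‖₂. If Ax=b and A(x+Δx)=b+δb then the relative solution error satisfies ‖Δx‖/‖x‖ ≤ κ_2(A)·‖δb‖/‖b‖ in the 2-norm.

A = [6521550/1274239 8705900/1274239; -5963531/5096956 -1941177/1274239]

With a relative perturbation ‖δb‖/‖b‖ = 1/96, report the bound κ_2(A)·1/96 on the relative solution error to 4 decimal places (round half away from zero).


AᵀA = [425968787881/15454467856 141986982627/3863616964; 141986982627/3863616964 47329484209/965904241]; tr = 1183240535225/15454467856, det = 37515625/965904241
eigenvalues of AᵀA: λ = (tr ± √(tr²−4·det))/2 = 1225/16, 490000/965904241
so κ_2 = √((1225/16) / (490000/965904241)) = 388.4875
perturbation bound = 388.4875·1/96 = 4.0467

4.0467


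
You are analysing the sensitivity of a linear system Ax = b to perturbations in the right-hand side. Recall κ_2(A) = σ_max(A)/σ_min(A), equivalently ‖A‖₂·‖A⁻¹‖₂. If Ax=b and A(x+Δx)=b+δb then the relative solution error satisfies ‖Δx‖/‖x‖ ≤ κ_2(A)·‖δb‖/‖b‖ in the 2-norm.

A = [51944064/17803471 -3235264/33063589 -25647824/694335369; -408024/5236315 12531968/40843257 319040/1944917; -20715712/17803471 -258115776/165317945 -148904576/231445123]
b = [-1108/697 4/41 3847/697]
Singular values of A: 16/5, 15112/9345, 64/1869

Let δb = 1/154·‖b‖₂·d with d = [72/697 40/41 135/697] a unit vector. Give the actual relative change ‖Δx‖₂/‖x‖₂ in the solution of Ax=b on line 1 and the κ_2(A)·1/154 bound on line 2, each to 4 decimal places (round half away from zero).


0.0371
0.6068

from the listed singular values, σ₁ = 16/5, σ_n = 64/1869
κ = σ_max/σ_min = (16/5)/(64/1869) = 93.4500
worst-case relative error ≤ 93.4500 × 1/154 = 0.6068
solve Ax = b  →  x = [-0.6765 -13.7128 25.9230]
2-norm of b is 5.7446; of x, 29.3343
δb = ε·‖b‖·d = [0.0039 0.0364 0.0072]; solving A·Δx = δb gives ‖Δx‖ = 1.0893
relative error = 0.0371
tightness: 0.0371 against a bound of 0.6068 (unrounded ratio ≈ 0.0612)


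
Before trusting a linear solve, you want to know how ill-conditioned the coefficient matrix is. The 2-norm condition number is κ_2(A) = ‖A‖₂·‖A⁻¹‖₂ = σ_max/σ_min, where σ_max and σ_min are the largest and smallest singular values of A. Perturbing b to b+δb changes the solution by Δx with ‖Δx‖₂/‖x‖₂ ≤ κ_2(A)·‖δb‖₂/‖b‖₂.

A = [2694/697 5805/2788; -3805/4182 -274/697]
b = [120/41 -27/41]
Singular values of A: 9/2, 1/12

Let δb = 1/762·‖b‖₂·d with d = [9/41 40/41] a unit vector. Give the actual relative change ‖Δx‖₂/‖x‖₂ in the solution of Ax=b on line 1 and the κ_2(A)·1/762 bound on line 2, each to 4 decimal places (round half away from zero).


largest singular value 9/2, smallest 1/12
condition number: (9/2) ÷ (1/12) = 54.0000
worst-case relative error ≤ 54.0000 × 1/762 = 0.0709
solve Ax = b  →  x = [0.5882 0.3137]
2-norm of b is 3.0000; of x, 0.6667
Δx = A⁻¹·δb where δb = 1/762·3.0000·d; ‖Δx‖ = 0.0472
dividing the unrounded norms, ‖Δx‖/‖x‖ = 0.0709
tightness: 0.0709 against a bound of 0.0709; the bound is attained (ratio 1)

0.0709
0.0709


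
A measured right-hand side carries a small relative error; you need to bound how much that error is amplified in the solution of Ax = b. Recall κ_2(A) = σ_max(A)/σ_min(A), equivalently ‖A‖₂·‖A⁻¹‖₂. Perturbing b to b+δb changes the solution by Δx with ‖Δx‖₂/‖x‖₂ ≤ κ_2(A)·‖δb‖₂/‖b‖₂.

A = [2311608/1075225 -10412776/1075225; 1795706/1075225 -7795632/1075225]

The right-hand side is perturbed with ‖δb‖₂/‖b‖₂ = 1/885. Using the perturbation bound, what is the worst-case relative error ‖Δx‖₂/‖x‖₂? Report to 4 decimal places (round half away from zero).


AᵀA = [342723663364/46244352025 -60910271136/1849774081; -60910271136/1849774081 6767911292224/46244352025]; tr = 4230002948/27510025, det = 236421376/687750625
λ_max, λ_min = (4230002948/27510025 ± √715675372272576144/30272059020025)/2 = 3844/25, 61504/27510025
κ_2(A) = √(λ_max/λ_min) = √((3844/25) / (61504/27510025)) = 262.2500
perturbation bound = 262.2500·1/885 = 0.2963

0.2963


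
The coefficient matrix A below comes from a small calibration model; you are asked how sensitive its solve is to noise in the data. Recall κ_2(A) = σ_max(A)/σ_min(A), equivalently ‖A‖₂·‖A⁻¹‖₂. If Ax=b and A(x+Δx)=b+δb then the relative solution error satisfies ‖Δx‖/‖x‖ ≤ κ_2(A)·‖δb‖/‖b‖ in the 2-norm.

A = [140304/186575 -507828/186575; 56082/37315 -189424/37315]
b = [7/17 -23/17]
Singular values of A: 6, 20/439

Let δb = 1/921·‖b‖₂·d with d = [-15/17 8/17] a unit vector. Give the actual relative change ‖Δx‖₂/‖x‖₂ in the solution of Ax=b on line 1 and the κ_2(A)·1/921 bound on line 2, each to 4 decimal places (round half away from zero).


0.0015
0.1430

σ_max = 6, σ_min = 20/439
condition number: 6 ÷ (20/439) = 131.7000
worst-case relative error ≤ 131.7000 × 1/921 = 0.1430
solve Ax = b  →  x = [-21.1187 -5.9860]
‖b‖₂ = 1.4142 and ‖x‖₂ = 21.9506
δb = ε·‖b‖·d = [-0.0014 0.0007]; solving A·Δx = δb gives ‖Δx‖ = 0.0337
relative error = 0.0015
tightness: 0.0015 against a bound of 0.1430 (unrounded ratio ≈ 0.0107)


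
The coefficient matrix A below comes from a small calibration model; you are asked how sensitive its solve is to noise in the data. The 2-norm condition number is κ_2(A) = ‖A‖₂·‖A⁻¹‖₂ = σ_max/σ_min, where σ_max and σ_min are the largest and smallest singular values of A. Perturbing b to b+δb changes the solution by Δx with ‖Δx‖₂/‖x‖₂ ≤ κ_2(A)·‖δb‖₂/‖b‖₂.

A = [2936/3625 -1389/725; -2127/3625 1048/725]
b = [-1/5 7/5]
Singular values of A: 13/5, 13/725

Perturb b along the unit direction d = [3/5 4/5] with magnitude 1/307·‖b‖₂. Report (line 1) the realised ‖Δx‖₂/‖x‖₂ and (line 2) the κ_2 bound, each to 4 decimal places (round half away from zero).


σ_max = 13/5, σ_min = 13/725
κ = σ_max/σ_min = (13/5)/(13/725) = 145.0000
bound on ‖Δx‖/‖x‖: κ·ε = 145.0000·1/307 = 0.4723
solve Ax = b  →  x = [51.3314 21.8047]
‖b‖₂ = 1.4142 and ‖x‖₂ = 55.7706
re-solving with b+δb shifts x by Δx of norm 0.2569
dividing the unrounded norms, ‖Δx‖/‖x‖ = 0.0046
tightness: 0.0046 against a bound of 0.4723 (unrounded ratio ≈ 0.0098)

0.0046
0.4723


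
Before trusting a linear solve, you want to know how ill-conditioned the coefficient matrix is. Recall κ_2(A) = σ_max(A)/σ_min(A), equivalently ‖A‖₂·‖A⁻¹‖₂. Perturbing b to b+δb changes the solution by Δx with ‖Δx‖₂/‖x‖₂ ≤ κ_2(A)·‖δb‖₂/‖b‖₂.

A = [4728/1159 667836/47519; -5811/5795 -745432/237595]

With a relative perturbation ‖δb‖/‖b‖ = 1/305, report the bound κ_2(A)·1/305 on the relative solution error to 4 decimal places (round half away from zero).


M = AᵀA = [592617321/33582025 2030973672/33582025; 2030973672/33582025 6963588304/33582025]. tr(M)=302248225/1343281, det(M)=2250000/1343281
char-poly roots: 225 and 10000/1343281
so κ_2 = √(225 / (10000/1343281)) = 173.8500
bound on ‖Δx‖/‖x‖: κ·ε = 173.8500·1/305 = 0.5700

0.5700


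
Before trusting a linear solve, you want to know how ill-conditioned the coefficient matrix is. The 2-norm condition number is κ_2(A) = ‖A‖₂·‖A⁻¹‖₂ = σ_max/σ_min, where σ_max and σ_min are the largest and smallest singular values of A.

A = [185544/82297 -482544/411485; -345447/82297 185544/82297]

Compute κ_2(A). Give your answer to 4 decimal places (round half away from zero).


181.5375

M = AᵀA = [9044717985/398399777 -24118307928/1991998885; -24118307928/1991998885 64324300608/9959994425]. tr(M)=17084838249/585882025, det(M)=15116544/585882025
char-poly roots: 729/25 and 20736/23435281
σ_max=√(729/25)=(27/5), σ_min=√(20736/23435281)=(144/4841) → κ = 181.5375


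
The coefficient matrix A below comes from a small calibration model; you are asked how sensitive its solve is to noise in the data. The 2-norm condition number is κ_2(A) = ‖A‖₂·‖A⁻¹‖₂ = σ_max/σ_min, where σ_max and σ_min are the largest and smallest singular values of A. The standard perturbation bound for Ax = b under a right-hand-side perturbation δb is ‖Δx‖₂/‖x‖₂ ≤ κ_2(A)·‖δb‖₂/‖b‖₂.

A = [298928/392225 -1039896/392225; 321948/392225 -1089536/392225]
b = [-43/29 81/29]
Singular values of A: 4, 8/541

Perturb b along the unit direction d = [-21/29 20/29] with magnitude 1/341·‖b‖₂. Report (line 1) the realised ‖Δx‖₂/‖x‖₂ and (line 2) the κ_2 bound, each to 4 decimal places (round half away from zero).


0.0031
0.7933

from the listed singular values, σ₁ = 4, σ_n = 8/541
κ_2(A) = 4 / (8/541) = 270.5000
perturbation bound = 270.5000·1/341 = 0.7933
solve Ax = b  →  x = [194.8300 56.5650]
‖b‖₂ = 3.1623 and ‖x‖₂ = 202.8752
with δb = [-0.0067 0.0064], A·Δx = δb → ‖Δx‖ = 0.6271
relative error = 0.0031
tightness: 0.0031 against a bound of 0.7933 (unrounded ratio ≈ 0.0039)


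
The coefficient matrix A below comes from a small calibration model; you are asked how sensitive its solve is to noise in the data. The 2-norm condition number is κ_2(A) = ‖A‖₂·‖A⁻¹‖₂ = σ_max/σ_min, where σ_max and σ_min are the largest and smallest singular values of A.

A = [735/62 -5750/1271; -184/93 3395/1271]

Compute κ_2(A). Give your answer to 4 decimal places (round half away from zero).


form AᵀA = [4997449/34596 -169855/2883; -169855/2883 26525/961] with trace 5952349/34596 and determinant 17850625/34596
eigenvalues of AᵀA: λ = (tr ± √(tr²−4·det))/2 = 169, 105625/34596
κ = σ_max/σ_min = 13/(325/186) = 7.4400

7.4400


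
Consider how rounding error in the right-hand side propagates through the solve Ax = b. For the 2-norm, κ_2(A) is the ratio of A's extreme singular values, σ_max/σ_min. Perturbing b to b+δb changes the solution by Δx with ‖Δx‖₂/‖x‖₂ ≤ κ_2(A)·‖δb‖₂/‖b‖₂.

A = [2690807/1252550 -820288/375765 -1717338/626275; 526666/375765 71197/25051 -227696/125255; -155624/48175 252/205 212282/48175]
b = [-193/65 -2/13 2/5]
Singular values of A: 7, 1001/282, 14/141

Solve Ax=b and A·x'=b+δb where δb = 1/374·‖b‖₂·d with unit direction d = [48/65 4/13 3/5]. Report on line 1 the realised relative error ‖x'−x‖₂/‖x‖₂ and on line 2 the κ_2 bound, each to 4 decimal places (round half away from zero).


from the listed singular values, σ₁ = 7, σ_n = 14/141
condition number: 7 ÷ (14/141) = 70.5000
perturbation bound = 70.5000·1/374 = 0.1885
solve Ax = b  →  x = [-16.2444 0.3376 -11.9122]
‖b‖ = 3.0000, ‖x‖ = 20.1469
δb = ε·‖b‖·d = [0.0059 0.0025 0.0048]; solving A·Δx = δb gives ‖Δx‖ = 0.0808
relative error = 0.0040
tightness: 0.0040 against a bound of 0.1885 (unrounded ratio ≈ 0.0213)

0.0040
0.1885


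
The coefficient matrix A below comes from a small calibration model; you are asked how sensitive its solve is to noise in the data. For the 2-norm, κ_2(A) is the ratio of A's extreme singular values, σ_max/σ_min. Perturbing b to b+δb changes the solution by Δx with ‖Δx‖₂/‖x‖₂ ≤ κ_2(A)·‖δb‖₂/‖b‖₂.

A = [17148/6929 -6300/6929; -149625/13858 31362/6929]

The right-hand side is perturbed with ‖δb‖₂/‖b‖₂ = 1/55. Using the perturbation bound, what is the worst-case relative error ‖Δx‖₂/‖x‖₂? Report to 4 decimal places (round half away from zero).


AᵀA = [14017761/114244 -1460025/28561; -1460025/28561 608724/28561]; tr = 97353/676, det = 324/169
eigenvalues of AᵀA: λ = (tr ± √(tr²−4·det))/2 = 144, 9/676
so κ_2 = √(144 / (9/676)) = 104.0000
worst-case relative error ≤ 104.0000 × 1/55 = 1.8909

1.8909


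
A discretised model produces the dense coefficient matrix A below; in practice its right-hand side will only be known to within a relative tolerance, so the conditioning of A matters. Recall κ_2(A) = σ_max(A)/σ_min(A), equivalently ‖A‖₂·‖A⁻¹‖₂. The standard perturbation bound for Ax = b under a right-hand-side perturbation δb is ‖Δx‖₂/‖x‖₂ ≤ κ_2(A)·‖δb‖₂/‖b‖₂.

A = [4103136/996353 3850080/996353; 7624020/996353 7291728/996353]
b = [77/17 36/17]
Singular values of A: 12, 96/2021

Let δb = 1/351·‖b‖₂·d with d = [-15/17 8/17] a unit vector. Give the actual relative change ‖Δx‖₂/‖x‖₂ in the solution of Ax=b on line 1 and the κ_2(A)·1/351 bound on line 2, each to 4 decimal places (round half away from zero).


0.0047
0.7197

σ_max = 12, σ_min = 96/2021
condition number: 12 ÷ (96/2021) = 252.6250
worst-case relative error ≤ 252.6250 × 1/351 = 0.7197
solve Ax = b  →  x = [43.7974 -45.5040]
‖b‖ = 5.0000, ‖x‖ = 63.1571
Δx = A⁻¹·δb where δb = 1/351·5.0000·d; ‖Δx‖ = 0.2999
dividing the unrounded norms, ‖Δx‖/‖x‖ = 0.0047
tightness: 0.0047 against a bound of 0.7197 (unrounded ratio ≈ 0.0066)


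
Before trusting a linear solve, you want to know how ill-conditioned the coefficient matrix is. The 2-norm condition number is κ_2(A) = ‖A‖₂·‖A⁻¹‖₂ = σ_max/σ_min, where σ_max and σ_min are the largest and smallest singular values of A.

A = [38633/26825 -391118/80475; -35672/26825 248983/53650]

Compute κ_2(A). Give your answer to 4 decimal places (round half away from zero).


222.0000

AᵀA = [3287753/855625 -33808138/2566875; -33808138/2566875 1390994017/30802500]; tr = 2414965/49284, det = 2401/49284
char-poly roots: 49 and 49/49284
σ_max=√49=7, σ_min=√(49/49284)=(7/222) → κ = 222.0000


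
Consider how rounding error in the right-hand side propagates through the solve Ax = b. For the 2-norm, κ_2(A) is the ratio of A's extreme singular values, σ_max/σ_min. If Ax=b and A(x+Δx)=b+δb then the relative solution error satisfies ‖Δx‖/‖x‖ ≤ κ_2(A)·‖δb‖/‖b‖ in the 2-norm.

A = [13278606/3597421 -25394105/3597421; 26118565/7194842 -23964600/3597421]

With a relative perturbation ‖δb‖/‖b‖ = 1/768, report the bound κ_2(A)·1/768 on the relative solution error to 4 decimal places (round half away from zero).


AᵀA = [1649779960609/61552617604 -773078235930/15388154401; -773078235930/15388154401 1449658290025/15388154401]; tr = 25773055781/212984836, det = 228765625/212984836
λ_max, λ_min = (25773055781/212984836 ± √664055509854045269961/45362540365946896)/2 = 121, 1890625/212984836
σ_max=√121=11, σ_min=√(1890625/212984836)=(1375/14594) → κ = 116.7520
κ_2(A)·‖δb‖/‖b‖ = 0.1520

0.1520


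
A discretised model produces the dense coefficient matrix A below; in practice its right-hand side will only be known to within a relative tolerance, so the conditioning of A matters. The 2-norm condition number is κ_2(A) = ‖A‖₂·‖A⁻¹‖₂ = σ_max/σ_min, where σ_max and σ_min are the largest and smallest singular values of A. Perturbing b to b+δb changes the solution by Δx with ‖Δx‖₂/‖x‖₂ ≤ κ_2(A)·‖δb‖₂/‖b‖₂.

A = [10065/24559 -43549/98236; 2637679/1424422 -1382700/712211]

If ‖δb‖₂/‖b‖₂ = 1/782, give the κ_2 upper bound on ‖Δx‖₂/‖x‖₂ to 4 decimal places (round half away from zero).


0.3830

form AᵀA = [4341545461/1207006564 -4558515885/1207006564; -4558515885/1207006564 19146173761/4828026256] with trace 43415405/5740816 and determinant 14641/22963264
solving λ² − 43415405/5740816·λ + 14641/22963264 = 0 gives λ = 121/16, 121/1435204
κ_2(A) = √(λ_max/λ_min) = √((121/16) / (121/1435204)) = 299.5000
perturbation bound = 299.5000·1/782 = 0.3830


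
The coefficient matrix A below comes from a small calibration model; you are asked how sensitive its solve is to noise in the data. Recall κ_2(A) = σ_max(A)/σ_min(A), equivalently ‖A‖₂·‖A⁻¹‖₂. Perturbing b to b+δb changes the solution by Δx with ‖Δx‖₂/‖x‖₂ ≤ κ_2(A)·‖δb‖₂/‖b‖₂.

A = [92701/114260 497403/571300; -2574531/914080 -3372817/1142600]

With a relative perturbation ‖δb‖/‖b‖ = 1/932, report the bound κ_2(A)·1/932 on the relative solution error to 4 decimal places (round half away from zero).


M = AᵀA = [287127691825/33421689856 75369424095/8355422464; 75369424095/8355422464 19784853589/2088855616]. tr(M)=717818489/39740416, det(M)=2088025/635846656
λ_max, λ_min = (717818489/39740416 ± √515242638404713521/1579300663853056)/2 = 289/16, 7225/39740416
κ = σ_max/σ_min = (17/4)/(85/6304) = 315.2000
perturbation bound = 315.2000·1/932 = 0.3382

0.3382


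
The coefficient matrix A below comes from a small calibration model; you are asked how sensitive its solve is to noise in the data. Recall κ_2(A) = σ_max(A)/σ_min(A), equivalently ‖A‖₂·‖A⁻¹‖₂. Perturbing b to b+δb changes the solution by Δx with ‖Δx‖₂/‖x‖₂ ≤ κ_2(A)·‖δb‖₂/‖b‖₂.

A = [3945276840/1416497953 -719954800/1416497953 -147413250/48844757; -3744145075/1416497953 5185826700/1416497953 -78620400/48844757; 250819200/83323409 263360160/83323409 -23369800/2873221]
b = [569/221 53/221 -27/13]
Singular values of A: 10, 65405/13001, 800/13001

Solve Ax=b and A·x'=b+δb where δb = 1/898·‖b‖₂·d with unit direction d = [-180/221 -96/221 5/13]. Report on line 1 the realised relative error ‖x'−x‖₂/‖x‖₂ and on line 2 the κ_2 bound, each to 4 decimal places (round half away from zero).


σ_max = 10, σ_min = 800/13001
κ = σ_max/σ_min = 10/(800/13001) = 162.5125
bound on ‖Δx‖/‖x‖: κ·ε = 162.5125·1/898 = 0.1810
solve Ax = b  →  x = [-29.5561 -31.3221 -22.8547]
2-norm of b is 3.3166; of x, 48.7543
δb = ε·‖b‖·d = [-0.0030 -0.0016 0.0014]; solving A·Δx = δb gives ‖Δx‖ = 0.0600
relative error = 0.0012
realised/bound (from unrounded values) ≈ 0.0068

0.0012
0.1810


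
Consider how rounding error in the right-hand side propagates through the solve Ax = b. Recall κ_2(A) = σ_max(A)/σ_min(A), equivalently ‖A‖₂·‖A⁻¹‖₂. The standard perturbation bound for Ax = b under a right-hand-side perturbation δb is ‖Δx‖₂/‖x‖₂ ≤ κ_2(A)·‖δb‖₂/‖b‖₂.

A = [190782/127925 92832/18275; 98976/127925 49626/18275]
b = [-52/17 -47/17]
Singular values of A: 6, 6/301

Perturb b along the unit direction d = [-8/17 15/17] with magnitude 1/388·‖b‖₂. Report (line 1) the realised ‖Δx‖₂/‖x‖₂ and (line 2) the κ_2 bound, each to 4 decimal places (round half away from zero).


from the listed singular values, σ₁ = 6, σ_n = 6/301
κ_2(A) = 6 / (6/301) = 301.0000
bound on ‖Δx‖/‖x‖: κ·ε = 301.0000·1/388 = 0.7758
solve Ax = b  →  x = [47.9733 -14.6867]
‖b‖₂ = 4.1231 and ‖x‖₂ = 50.1711
Δx = A⁻¹·δb where δb = 1/388·4.1231·d; ‖Δx‖ = 0.5331
relative error = 0.0106
tightness: 0.0106 against a bound of 0.7758 (unrounded ratio ≈ 0.0137)

0.0106
0.7758


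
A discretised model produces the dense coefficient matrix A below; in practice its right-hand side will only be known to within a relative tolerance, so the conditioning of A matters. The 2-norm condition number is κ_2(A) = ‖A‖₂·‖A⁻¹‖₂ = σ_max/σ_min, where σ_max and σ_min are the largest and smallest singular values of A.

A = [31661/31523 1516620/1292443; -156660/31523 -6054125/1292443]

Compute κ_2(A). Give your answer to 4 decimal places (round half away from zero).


form AᵀA = [25544774521/993699529 24303827520/993699529; 24303827520/993699529 23172258025/993699529] with trace 57927506/1181569 and determinant 1500625/1181569
λ_max, λ_min = (57927506/1181569 ± √3348503583457536/1396105301761)/2 = 49, 30625/1181569
σ_max=√49=7, σ_min=√(30625/1181569)=(175/1087) → κ = 43.4800

43.4800


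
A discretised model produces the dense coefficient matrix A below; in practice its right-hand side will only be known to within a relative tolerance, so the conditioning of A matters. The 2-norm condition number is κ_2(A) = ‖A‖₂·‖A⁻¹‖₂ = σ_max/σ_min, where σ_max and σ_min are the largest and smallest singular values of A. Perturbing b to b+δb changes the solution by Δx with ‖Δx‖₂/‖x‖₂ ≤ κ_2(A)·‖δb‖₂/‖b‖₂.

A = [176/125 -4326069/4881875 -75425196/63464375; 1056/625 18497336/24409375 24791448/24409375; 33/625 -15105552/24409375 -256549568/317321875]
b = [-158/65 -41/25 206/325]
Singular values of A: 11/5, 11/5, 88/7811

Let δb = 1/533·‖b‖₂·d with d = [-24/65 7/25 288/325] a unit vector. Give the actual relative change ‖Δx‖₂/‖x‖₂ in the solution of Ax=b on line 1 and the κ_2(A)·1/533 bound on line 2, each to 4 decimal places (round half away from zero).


largest singular value 11/5, smallest 88/7811
κ = σ_max/σ_min = (11/5)/(88/7811) = 195.2750
bound on ‖Δx‖/‖x‖: κ·ε = 195.2750·1/533 = 0.3664
solve Ax = b  →  x = [-1.2727 -70.9000 53.4023]
2-norm of b is 3.0000; of x, 88.7707
with δb = [-0.0021 0.0016 0.0050], A·Δx = δb → ‖Δx‖ = 0.4996
relative error = 0.0056
so the bound overstates the realised error by a factor of ≈ 65.0985 (computed from the unrounded values)

0.0056
0.3664


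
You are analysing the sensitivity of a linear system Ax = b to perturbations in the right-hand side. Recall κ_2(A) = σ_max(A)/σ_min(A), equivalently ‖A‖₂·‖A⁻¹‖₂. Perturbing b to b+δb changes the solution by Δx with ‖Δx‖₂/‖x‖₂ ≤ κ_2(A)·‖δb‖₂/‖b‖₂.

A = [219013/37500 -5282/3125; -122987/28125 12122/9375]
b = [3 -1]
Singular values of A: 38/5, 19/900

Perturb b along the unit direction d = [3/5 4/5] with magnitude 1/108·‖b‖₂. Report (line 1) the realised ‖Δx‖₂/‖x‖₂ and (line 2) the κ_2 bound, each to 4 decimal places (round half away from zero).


0.0293
3.3333

largest singular value 38/5, smallest 19/900
κ_2(A) = (38/5) / (19/900) = 360.0000
κ_2(A)·‖δb‖/‖b‖ = 3.3333
solve Ax = b  →  x = [13.6421 45.3632]
‖b‖ = 3.1623, ‖x‖ = 47.3701
re-solving with b+δb shifts x by Δx of norm 1.3870
realised ‖Δx‖/‖x‖ = 0.0293
so the bound overstates the realised error by a factor of ≈ 113.8459 (computed from the unrounded values)


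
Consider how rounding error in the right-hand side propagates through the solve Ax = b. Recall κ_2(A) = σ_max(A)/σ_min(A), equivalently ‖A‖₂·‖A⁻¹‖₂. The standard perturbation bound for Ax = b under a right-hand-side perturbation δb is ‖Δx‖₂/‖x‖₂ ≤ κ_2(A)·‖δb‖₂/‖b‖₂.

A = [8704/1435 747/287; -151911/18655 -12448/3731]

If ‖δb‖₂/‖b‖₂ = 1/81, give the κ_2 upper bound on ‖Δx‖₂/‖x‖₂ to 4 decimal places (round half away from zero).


AᵀA = [1435213081/13920361 597961440/13920361; 597961440/13920361 249256225/13920361]; tr = 9967274/82369, det = 75625/82369
solving λ² − 9967274/82369·λ + 75625/82369 = 0 gives λ = 121, 625/82369
σ_max=√121=11, σ_min=√(625/82369)=(25/287) → κ = 126.2800
κ_2(A)·‖δb‖/‖b‖ = 1.5590

1.5590


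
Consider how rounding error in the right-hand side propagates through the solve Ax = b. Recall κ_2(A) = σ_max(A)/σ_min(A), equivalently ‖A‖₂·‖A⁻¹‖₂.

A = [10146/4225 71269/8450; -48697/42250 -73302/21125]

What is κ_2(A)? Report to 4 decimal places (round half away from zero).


AᵀA = [74943961/10562500 64044288/2640625; 64044288/2640625 878547289/10562500]; tr = 762793/8450, det = 130321/67600
solving λ² − 762793/8450·λ + 130321/67600 = 0 gives λ = 361/4, 361/16900
κ = σ_max/σ_min = (19/2)/(19/130) = 65.0000

65.0000


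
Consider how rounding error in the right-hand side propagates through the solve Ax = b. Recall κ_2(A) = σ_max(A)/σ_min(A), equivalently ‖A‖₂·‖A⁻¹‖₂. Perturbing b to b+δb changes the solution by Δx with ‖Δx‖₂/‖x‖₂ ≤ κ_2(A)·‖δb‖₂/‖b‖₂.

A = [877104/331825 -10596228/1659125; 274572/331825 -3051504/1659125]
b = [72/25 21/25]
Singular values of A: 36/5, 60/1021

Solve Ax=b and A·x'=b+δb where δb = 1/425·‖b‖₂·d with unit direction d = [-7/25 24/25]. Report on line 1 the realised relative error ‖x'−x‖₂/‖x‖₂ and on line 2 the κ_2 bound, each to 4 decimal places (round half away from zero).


0.2883
0.2883

from the listed singular values, σ₁ = 36/5, σ_n = 60/1021
κ_2(A) = (36/5) / (60/1021) = 122.5200
worst-case relative error ≤ 122.5200 × 1/425 = 0.2883
solve Ax = b  →  x = [0.1603 -0.3846]
‖b‖₂ = 3.0000 and ‖x‖₂ = 0.4167
with δb = [-0.0020 0.0068], A·Δx = δb → ‖Δx‖ = 0.1201
dividing the unrounded norms, ‖Δx‖/‖x‖ = 0.2883
so the bound is sharp here: realised error equals the bound


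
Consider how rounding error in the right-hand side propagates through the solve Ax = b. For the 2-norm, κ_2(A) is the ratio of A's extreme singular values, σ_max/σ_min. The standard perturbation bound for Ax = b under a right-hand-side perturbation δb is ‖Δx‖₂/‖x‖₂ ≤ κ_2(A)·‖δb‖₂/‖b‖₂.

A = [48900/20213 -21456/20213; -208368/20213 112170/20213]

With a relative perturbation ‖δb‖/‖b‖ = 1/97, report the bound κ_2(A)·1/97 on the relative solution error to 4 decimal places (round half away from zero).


AᵀA = [27250704/243049 -14528160/243049; -14528160/243049 7758756/243049]; tr = 121140/841, det = 5184/841
char-poly roots: 144 and 36/841
so κ_2 = √(144 / (36/841)) = 58.0000
perturbation bound = 58.0000·1/97 = 0.5979

0.5979


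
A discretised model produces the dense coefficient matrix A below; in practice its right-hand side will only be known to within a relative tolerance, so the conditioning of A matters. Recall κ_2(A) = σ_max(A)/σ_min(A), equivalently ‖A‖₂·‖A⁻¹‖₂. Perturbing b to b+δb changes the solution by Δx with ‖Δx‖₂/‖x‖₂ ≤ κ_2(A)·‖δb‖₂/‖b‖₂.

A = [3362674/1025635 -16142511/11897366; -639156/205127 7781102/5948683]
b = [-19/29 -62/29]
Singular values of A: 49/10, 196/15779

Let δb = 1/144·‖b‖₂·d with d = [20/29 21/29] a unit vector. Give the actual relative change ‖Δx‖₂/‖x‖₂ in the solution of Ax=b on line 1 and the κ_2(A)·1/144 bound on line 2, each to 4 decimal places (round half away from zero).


largest singular value 49/10, smallest 196/15779
κ = σ_max/σ_min = (49/10)/(196/15779) = 394.4750
κ_2(A)·‖δb‖/‖b‖ = 2.7394
solve Ax = b  →  x = [-61.7386 -148.7033]
‖b‖ = 2.2361, ‖x‖ = 161.0103
with δb = [0.0107 0.0112], A·Δx = δb → ‖Δx‖ = 1.2501
dividing the unrounded norms, ‖Δx‖/‖x‖ = 0.0078
so the bound overstates the realised error by a factor of ≈ 352.8294 (computed from the unrounded values)

0.0078
2.7394


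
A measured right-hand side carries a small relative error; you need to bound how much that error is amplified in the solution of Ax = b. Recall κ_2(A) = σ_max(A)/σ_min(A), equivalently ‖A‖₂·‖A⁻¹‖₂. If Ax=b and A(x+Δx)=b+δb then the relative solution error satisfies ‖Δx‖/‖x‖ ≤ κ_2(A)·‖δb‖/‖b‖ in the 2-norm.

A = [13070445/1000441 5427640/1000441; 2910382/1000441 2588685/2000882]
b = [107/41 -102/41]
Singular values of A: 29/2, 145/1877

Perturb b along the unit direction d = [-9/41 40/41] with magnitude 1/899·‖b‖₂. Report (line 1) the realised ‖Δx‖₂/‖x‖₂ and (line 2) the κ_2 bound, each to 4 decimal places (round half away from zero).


0.0013
0.2088

largest singular value 29/2, smallest 145/1877
condition number: (29/2) ÷ (145/1877) = 187.7000
worst-case relative error ≤ 187.7000 × 1/899 = 0.2088
solve Ax = b  →  x = [15.0637 -35.7942]
2-norm of b is 3.6056; of x, 38.8347
δb = ε·‖b‖·d = [-0.0009 0.0039]; solving A·Δx = δb gives ‖Δx‖ = 0.0519
relative error = 0.0013
tightness: 0.0013 against a bound of 0.2088 (unrounded ratio ≈ 0.0064)


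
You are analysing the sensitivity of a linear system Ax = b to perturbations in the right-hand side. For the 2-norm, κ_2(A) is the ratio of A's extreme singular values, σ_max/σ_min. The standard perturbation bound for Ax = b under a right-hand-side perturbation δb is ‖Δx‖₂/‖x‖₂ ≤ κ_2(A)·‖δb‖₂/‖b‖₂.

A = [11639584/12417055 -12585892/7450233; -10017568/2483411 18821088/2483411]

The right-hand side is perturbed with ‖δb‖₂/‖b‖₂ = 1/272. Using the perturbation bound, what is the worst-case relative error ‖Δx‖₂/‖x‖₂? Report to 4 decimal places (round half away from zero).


M = AᵀA = [1573034878976/91721151025 -1769552338048/55032690615; -1769552338048/55032690615 1990782188560/33019614369]. tr(M)=221200237456/2856368025, det(M)=239878144/2856368025
λ_max, λ_min = (221200237456/2856368025 ± √48926804329549113569536/8158838294242400625)/2 = 1936/25, 123904/114254721
κ_2(A) = √(λ_max/λ_min) = √((1936/25) / (123904/114254721)) = 267.2250
perturbation bound = 267.2250·1/272 = 0.9824

0.9824


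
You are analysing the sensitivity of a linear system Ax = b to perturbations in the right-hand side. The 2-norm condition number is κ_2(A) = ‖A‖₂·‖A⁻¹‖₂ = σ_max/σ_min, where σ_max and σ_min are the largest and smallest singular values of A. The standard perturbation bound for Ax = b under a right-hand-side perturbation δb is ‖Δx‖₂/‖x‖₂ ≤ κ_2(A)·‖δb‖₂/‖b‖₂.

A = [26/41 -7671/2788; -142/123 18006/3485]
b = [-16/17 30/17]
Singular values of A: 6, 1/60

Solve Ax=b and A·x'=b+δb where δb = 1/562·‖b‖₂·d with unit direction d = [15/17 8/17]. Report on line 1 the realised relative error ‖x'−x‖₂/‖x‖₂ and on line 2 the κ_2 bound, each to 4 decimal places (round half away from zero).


0.6406
0.6406

σ_max = 6, σ_min = 1/60
κ_2(A) = 6 / (1/60) = 360.0000
bound on ‖Δx‖/‖x‖: κ·ε = 360.0000·1/562 = 0.6406
solve Ax = b  →  x = [-0.0732 0.3252]
2-norm of b is 2.0000; of x, 0.3333
δb = ε·‖b‖·d = [0.0031 0.0017]; solving A·Δx = δb gives ‖Δx‖ = 0.2135
dividing the unrounded norms, ‖Δx‖/‖x‖ = 0.6406
so the bound is sharp here: realised error equals the bound


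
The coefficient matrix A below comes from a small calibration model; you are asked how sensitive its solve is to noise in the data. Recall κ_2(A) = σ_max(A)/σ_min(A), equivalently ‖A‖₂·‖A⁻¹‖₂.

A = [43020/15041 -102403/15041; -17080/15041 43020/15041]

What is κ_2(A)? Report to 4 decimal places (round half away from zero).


AᵀA = [12677200/1338649 -30415140/1338649; -30415140/1338649 73000561/1338649]; tr = 506969/7921, det = 1600/7921
eigenvalues of AᵀA: λ = (tr ± √(tr²−4·det))/2 = 64, 25/7921
κ_2(A) = √(λ_max/λ_min) = √(64 / (25/7921)) = 142.4000

142.4000


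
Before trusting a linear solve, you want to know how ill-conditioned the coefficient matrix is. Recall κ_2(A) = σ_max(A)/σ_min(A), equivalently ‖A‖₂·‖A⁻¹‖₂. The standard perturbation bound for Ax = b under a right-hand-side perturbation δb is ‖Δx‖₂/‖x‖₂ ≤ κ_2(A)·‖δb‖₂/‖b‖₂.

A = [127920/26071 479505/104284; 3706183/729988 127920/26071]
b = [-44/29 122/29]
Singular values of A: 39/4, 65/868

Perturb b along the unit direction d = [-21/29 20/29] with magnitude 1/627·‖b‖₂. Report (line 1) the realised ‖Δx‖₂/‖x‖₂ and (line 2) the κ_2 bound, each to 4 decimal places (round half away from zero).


0.0018
0.2077

largest singular value 39/4, smallest 65/868
κ = σ_max/σ_min = (39/4)/(65/868) = 130.2000
κ_2(A)·‖δb‖/‖b‖ = 0.2077
solve Ax = b  →  x = [-36.6897 38.8216]
‖b‖ = 4.4721, ‖x‖ = 53.4158
with δb = [-0.0052 0.0049], A·Δx = δb → ‖Δx‖ = 0.0952
relative error = 0.0018
so the bound overstates the realised error by a factor of ≈ 116.4553 (computed from the unrounded values)


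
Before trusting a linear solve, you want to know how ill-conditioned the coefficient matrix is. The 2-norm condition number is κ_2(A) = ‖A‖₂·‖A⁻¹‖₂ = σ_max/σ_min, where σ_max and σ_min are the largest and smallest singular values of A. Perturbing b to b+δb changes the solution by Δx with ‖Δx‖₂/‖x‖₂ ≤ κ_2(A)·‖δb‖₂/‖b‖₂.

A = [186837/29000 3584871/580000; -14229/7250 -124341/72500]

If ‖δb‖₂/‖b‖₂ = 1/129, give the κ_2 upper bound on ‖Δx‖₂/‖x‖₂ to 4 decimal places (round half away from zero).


0.6202

form AᵀA = [61035993/1345600 1162243971/26912000; 1162243971/26912000 22145254209/538240000] with trace 55362249/640000 and determinant 74805201/64000000
λ_max, λ_min = (55362249/640000 ± √3063063601192401/409600000000)/2 = 8649/100, 8649/640000
σ_max=√(8649/100)=(93/10), σ_min=√(8649/640000)=(93/800) → κ = 80.0000
bound on ‖Δx‖/‖x‖: κ·ε = 80.0000·1/129 = 0.6202


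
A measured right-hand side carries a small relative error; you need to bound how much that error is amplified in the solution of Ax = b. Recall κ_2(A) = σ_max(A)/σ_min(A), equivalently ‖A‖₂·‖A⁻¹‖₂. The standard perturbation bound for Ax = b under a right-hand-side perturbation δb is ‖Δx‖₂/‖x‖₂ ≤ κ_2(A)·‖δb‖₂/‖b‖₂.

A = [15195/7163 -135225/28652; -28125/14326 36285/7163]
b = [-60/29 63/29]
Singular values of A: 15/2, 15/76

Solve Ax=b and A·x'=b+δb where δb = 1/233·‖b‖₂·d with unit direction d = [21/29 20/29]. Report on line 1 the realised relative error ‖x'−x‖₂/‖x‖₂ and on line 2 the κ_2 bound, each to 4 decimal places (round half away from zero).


0.1631
0.1631

from the listed singular values, σ₁ = 15/2, σ_n = 15/76
κ_2(A) = (15/2) / (15/76) = 38.0000
perturbation bound = 38.0000·1/233 = 0.1631
solve Ax = b  →  x = [-0.1538 0.3692]
2-norm of b is 3.0000; of x, 0.4000
Δx = A⁻¹·δb where δb = 1/233·3.0000·d; ‖Δx‖ = 0.0652
dividing the unrounded norms, ‖Δx‖/‖x‖ = 0.1631
realised/bound = 1 exactly: the bound is attained for this b and d


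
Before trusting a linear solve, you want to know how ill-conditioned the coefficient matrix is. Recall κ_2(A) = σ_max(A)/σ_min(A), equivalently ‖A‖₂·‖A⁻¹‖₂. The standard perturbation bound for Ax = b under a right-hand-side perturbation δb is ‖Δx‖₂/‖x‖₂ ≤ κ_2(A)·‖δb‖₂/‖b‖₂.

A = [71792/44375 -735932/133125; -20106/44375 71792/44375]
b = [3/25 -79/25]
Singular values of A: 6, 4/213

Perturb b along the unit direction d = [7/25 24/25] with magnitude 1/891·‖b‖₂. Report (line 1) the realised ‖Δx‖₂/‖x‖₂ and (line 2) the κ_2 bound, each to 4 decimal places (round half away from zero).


σ_max = 6, σ_min = 4/213
condition number: 6 ÷ (4/213) = 319.5000
worst-case relative error ≤ 319.5000 × 1/891 = 0.3586
solve Ax = b  →  x = [-153.3133 -44.8900]
‖b‖₂ = 3.1623 and ‖x‖₂ = 159.7501
Δx = A⁻¹·δb where δb = 1/891·3.1623·d; ‖Δx‖ = 0.1890
dividing the unrounded norms, ‖Δx‖/‖x‖ = 0.0012
tightness: 0.0012 against a bound of 0.3586 (unrounded ratio ≈ 0.0033)

0.0012
0.3586


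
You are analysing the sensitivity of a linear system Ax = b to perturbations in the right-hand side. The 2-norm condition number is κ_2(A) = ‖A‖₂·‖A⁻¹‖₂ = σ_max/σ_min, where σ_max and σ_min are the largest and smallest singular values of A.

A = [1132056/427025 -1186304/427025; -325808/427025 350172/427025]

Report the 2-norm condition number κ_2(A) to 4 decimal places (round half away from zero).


294.5000

AᵀA = [2220322624/291760561 -2331282240/291760561; -2331282240/291760561 2447900176/291760561]; tr = 5550800/346921, det = 1024/346921
solving λ² − 5550800/346921·λ + 1024/346921 = 0 gives λ = 16, 64/346921
σ_max=√16=4, σ_min=√(64/346921)=(8/589) → κ = 294.5000


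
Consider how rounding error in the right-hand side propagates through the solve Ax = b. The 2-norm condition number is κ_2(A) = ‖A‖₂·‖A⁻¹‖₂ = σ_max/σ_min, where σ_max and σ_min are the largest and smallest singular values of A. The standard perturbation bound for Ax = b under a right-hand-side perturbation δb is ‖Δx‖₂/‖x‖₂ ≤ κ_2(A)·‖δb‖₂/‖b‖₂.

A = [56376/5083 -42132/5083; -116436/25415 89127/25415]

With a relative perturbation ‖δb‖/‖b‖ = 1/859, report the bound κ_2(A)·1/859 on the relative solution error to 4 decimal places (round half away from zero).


0.2845

AᵀA = [550376784/3822025 -412771788/3822025; -412771788/3822025 309593241/3822025]; tr = 34398801/152881, det = 129600/152881
eigenvalues of AᵀA: λ = (tr ± √(tr²−4·det))/2 = 225, 576/152881
κ = σ_max/σ_min = 15/(24/391) = 244.3750
κ_2(A)·‖δb‖/‖b‖ = 0.2845


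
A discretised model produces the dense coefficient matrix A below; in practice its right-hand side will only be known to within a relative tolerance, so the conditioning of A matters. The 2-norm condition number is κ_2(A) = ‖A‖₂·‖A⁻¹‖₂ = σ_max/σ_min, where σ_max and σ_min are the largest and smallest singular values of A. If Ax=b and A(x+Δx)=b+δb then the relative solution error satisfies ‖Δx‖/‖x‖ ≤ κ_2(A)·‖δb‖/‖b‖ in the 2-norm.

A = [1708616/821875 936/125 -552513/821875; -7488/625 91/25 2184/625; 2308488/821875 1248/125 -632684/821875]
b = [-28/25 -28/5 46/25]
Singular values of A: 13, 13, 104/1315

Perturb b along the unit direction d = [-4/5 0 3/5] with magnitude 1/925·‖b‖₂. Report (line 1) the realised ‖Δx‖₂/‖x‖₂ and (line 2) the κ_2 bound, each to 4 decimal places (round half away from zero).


0.0032
0.1777

from the listed singular values, σ₁ = 13, σ_n = 104/1315
condition number: 13 ÷ (104/1315) = 164.3750
κ_2(A)·‖δb‖/‖b‖ = 0.1777
solve Ax = b  →  x = [7.4943 -0.0615 24.1563]
‖b‖₂ = 6.0000 and ‖x‖₂ = 25.2922
δb = ε·‖b‖·d = [-0.0052 0.0000 0.0039]; solving A·Δx = δb gives ‖Δx‖ = 0.0820
realised ‖Δx‖/‖x‖ = 0.0032
realised/bound (from unrounded values) ≈ 0.0182


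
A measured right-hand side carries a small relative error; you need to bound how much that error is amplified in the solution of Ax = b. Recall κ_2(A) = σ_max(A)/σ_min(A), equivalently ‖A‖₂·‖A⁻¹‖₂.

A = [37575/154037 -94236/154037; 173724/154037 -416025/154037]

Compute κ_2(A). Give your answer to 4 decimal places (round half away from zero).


289.0000

M = AᵀA = [18793521/14115049 -45100800/14115049; -45100800/14115049 108243441/14115049]. tr(M)=751698/83521, det(M)=81/83521
char-poly roots: 9 and 9/83521
κ_2(A) = √(λ_max/λ_min) = √(9 / (9/83521)) = 289.0000


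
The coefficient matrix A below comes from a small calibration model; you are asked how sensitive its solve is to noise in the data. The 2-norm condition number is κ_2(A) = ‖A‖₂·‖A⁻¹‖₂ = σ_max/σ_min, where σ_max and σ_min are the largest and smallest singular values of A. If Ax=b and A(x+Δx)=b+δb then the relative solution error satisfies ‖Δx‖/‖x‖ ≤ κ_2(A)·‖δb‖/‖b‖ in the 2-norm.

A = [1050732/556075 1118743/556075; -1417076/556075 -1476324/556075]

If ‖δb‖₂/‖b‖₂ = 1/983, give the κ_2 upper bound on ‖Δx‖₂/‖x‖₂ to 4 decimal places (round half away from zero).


0.1951

form AᵀA = [124485685024/12368776225 26140499028/2473755245; 26140499028/2473755245 137244738121/12368776225] with trace 62242669/2941445 and determinant 4477456/367680625
eigenvalues of AᵀA: λ = (tr ± √(tr²−4·det))/2 = 529/25, 8464/14707225
σ_max=√(529/25)=(23/5), σ_min=√(8464/14707225)=(92/3835) → κ = 191.7500
worst-case relative error ≤ 191.7500 × 1/983 = 0.1951


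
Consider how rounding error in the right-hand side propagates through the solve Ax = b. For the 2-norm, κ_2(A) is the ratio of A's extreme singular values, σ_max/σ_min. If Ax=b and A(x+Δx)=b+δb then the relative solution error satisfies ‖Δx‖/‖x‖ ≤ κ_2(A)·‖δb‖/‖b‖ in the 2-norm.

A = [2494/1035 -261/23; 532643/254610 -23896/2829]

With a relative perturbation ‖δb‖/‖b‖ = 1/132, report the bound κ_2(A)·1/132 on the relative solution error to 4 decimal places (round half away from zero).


0.4705

form AᵀA = [26404810561/2593050084 -3242399810/72029169; -3242399810/72029169 1601621425/8003241] with trace 324408181/1542564 and determinant 17682025/1542564
λ_max, λ_min = (324408181/1542564 ± √105131565278880361/2379503694096)/2 = 841/4, 21025/385641
so κ_2 = √((841/4) / (21025/385641)) = 62.1000
κ_2(A)·‖δb‖/‖b‖ = 0.4705
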